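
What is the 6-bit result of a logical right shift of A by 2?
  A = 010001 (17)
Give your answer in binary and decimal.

Logical shift right by 2: drop the bottom 2 bit(s), prepend 2 zero(s) on the left.
  010001  ->  keep [0100], discard [01], prepend 00
= 000100

Answer: 000100 (4)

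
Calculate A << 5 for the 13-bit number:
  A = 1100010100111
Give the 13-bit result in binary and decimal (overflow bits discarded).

Shift left by 5: drop the top 5 bit(s), append 5 zero(s) on the right.
  1100010100111  ->  discard [11000], keep [10100111], append 00000
= 1010011100000

Answer: 1010011100000 (5344)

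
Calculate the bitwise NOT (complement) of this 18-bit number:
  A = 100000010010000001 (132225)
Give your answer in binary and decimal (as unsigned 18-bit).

Flip each bit (0->1, 1->0):
  100000010010000001
  011111101101111110

Answer: 011111101101111110 (129918)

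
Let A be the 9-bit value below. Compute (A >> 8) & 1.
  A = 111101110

Bit 8 is the 9th from the right.
  111101110
  ^
That bit is 1.

Answer: 1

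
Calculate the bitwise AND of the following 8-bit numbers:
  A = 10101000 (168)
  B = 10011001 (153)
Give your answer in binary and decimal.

Apply & to each column (1 only where both bits are 1):
  10101000
& 10011001
----------
  10001000

Answer: 10001000 (136)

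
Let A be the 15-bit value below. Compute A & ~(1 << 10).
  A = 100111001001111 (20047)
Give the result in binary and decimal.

Mask = ~(1 << 10) = 111101111111111
Bit 10 of A is 1, so AND-ing with the mask clears it to 0.
  100111001001111
& 111101111111111
-----------------
  100101001001111

Answer: 100101001001111 (19023)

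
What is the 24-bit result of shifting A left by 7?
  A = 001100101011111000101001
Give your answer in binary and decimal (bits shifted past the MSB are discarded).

Shift left by 7: drop the top 7 bit(s), append 7 zero(s) on the right.
  001100101011111000101001  ->  discard [0011001], keep [01011111000101001], append 0000000
= 010111110001010010000000

Answer: 010111110001010010000000 (6231168)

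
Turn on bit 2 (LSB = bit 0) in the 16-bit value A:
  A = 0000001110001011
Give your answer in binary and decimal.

Mask = 1 << 2 = 0000000000000100
Bit 2 of A is 0, so OR-ing with the mask flips it to 1.
  0000001110001011
| 0000000000000100
------------------
  0000001110001111

Answer: 0000001110001111 (911)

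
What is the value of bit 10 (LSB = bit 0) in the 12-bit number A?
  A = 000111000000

Bit 10 is the 11th from the right.
  000111000000
   ^
That bit is 0.

Answer: 0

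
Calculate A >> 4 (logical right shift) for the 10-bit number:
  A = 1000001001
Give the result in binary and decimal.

Logical shift right by 4: drop the bottom 4 bit(s), prepend 4 zero(s) on the left.
  1000001001  ->  keep [100000], discard [1001], prepend 0000
= 0000100000

Answer: 0000100000 (32)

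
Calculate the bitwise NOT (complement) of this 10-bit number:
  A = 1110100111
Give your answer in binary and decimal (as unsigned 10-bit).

Flip each bit (0->1, 1->0):
  1110100111
  0001011000

Answer: 0001011000 (88)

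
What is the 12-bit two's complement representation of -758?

1. Binary of +758:  001011110110
2. Invert bits:     110100001001
3. Add 1:           110100001010

Answer: 110100001010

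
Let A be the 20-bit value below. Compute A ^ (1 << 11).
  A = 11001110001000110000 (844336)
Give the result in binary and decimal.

Mask = 1 << 11 = 00000000100000000000
Bit 11 of A is 0; XOR with the mask flips it to 1.
  11001110001000110000
^ 00000000100000000000
----------------------
  11001110101000110000

Answer: 11001110101000110000 (846384)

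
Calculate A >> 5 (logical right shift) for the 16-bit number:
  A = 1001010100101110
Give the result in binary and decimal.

Logical shift right by 5: drop the bottom 5 bit(s), prepend 5 zero(s) on the left.
  1001010100101110  ->  keep [10010101001], discard [01110], prepend 00000
= 0000010010101001

Answer: 0000010010101001 (1193)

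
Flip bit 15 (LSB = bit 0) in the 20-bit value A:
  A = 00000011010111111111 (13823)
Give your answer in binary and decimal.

Mask = 1 << 15 = 00001000000000000000
Bit 15 of A is 0; XOR with the mask flips it to 1.
  00000011010111111111
^ 00001000000000000000
----------------------
  00001011010111111111

Answer: 00001011010111111111 (46591)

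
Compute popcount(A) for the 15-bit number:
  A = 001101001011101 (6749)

001101001011101
1-bits at positions (from bit 0 = LSB): 0, 2, 3, 4, 6, 9, 11, 12
Count = 8

Answer: 8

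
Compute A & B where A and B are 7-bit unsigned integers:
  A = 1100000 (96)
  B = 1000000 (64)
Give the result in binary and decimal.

Apply & to each column (1 only where both bits are 1):
  1100000
& 1000000
---------
  1000000

Answer: 1000000 (64)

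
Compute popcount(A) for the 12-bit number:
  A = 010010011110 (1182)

010010011110
1-bits at positions (from bit 0 = LSB): 1, 2, 3, 4, 7, 10
Count = 6

Answer: 6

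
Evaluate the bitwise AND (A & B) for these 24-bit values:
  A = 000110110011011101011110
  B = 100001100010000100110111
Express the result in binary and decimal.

Apply & to each column (1 only where both bits are 1):
  000110110011011101011110
& 100001100010000100110111
--------------------------
  000000100010000100010110

Answer: 000000100010000100010110 (139542)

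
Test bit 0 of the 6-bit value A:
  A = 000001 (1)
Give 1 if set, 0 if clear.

Bit 0 is the 1st from the right.
  000001
       ^
That bit is 1.

Answer: 1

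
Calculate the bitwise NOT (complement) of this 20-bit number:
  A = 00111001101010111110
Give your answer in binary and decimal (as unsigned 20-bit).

Flip each bit (0->1, 1->0):
  00111001101010111110
  11000110010101000001

Answer: 11000110010101000001 (812353)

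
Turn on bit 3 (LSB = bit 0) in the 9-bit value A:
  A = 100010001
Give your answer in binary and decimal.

Mask = 1 << 3 = 000001000
Bit 3 of A is 0, so OR-ing with the mask flips it to 1.
  100010001
| 000001000
-----------
  100011001

Answer: 100011001 (281)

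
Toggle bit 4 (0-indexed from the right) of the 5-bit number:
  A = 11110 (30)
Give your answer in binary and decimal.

Mask = 1 << 4 = 10000
Bit 4 of A is 1; XOR with the mask flips it to 0.
  11110
^ 10000
-------
  01110

Answer: 01110 (14)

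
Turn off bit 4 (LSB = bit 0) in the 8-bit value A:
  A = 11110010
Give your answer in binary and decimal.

Mask = ~(1 << 4) = 11101111
Bit 4 of A is 1, so AND-ing with the mask clears it to 0.
  11110010
& 11101111
----------
  11100010

Answer: 11100010 (226)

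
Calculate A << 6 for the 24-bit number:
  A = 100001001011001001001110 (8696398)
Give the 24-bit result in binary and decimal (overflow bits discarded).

Shift left by 6: drop the top 6 bit(s), append 6 zero(s) on the right.
  100001001011001001001110  ->  discard [100001], keep [001011001001001110], append 000000
= 001011001001001110000000

Answer: 001011001001001110000000 (2921344)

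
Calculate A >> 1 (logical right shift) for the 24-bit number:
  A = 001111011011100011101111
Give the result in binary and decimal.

Logical shift right by 1: drop the bottom 1 bit(s), prepend 1 zero(s) on the left.
  001111011011100011101111  ->  keep [00111101101110001110111], discard [1], prepend 0
= 000111101101110001110111

Answer: 000111101101110001110111 (2022519)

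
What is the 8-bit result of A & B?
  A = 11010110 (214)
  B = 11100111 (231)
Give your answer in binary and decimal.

Apply & to each column (1 only where both bits are 1):
  11010110
& 11100111
----------
  11000110

Answer: 11000110 (198)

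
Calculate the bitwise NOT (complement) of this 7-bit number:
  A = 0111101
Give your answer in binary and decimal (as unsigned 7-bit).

Flip each bit (0->1, 1->0):
  0111101
  1000010

Answer: 1000010 (66)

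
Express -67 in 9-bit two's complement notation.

1. Binary of +67:  001000011
2. Invert bits:     110111100
3. Add 1:           110111101

Answer: 110111101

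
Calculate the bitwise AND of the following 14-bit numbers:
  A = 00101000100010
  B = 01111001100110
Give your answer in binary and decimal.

Apply & to each column (1 only where both bits are 1):
  00101000100010
& 01111001100110
----------------
  00101000100010

Answer: 00101000100010 (2594)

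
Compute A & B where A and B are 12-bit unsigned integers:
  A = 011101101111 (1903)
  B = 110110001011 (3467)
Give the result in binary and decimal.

Apply & to each column (1 only where both bits are 1):
  011101101111
& 110110001011
--------------
  010100001011

Answer: 010100001011 (1291)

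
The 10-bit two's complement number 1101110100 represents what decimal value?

MSB is 1, so the value is negative. Find the magnitude:
1. Invert bits:  0010001011
2. Add 1:        0010001100  = 140
3. Apply sign:   -140

Answer: -140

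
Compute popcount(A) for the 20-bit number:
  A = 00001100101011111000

00001100101011111000
1-bits at positions (from bit 0 = LSB): 3, 4, 5, 6, 7, 9, 11, 14, 15
Count = 9

Answer: 9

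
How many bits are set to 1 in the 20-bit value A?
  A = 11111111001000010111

11111111001000010111
1-bits at positions (from bit 0 = LSB): 0, 1, 2, 4, 9, 12, 13, 14, 15, 16, 17, 18, 19
Count = 13

Answer: 13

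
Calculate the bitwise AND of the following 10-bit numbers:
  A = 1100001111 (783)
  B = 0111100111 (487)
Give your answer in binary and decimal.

Apply & to each column (1 only where both bits are 1):
  1100001111
& 0111100111
------------
  0100000111

Answer: 0100000111 (263)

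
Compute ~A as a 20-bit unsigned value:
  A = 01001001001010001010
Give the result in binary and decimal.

Flip each bit (0->1, 1->0):
  01001001001010001010
  10110110110101110101

Answer: 10110110110101110101 (748917)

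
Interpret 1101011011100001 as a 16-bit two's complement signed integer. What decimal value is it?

MSB is 1, so the value is negative. Find the magnitude:
1. Invert bits:  0010100100011110
2. Add 1:        0010100100011111  = 10527
3. Apply sign:   -10527

Answer: -10527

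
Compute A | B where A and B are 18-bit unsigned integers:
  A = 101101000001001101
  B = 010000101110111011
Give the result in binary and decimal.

Apply | to each column (1 where either bit is 1):
  101101000001001101
| 010000101110111011
--------------------
  111101101111111111

Answer: 111101101111111111 (252927)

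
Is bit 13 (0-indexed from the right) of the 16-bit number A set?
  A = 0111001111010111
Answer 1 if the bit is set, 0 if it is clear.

Bit 13 is the 14th from the right.
  0111001111010111
    ^
That bit is 1.

Answer: 1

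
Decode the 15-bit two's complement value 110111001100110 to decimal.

MSB is 1, so the value is negative. Find the magnitude:
1. Invert bits:  001000110011001
2. Add 1:        001000110011010  = 4506
3. Apply sign:   -4506

Answer: -4506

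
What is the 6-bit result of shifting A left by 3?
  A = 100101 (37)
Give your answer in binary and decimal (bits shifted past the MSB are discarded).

Shift left by 3: drop the top 3 bit(s), append 3 zero(s) on the right.
  100101  ->  discard [100], keep [101], append 000
= 101000

Answer: 101000 (40)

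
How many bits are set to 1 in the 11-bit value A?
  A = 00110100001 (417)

00110100001
1-bits at positions (from bit 0 = LSB): 0, 5, 7, 8
Count = 4

Answer: 4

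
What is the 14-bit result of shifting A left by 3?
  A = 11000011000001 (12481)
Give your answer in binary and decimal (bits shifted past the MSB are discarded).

Shift left by 3: drop the top 3 bit(s), append 3 zero(s) on the right.
  11000011000001  ->  discard [110], keep [00011000001], append 000
= 00011000001000

Answer: 00011000001000 (1544)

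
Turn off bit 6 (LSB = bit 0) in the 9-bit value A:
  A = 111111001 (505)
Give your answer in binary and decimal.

Mask = ~(1 << 6) = 110111111
Bit 6 of A is 1, so AND-ing with the mask clears it to 0.
  111111001
& 110111111
-----------
  110111001

Answer: 110111001 (441)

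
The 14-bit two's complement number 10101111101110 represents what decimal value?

MSB is 1, so the value is negative. Find the magnitude:
1. Invert bits:  01010000010001
2. Add 1:        01010000010010  = 5138
3. Apply sign:   -5138

Answer: -5138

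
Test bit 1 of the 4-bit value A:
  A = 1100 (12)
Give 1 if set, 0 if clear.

Bit 1 is the 2nd from the right.
  1100
    ^
That bit is 0.

Answer: 0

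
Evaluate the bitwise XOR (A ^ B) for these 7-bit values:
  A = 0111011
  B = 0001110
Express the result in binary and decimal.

Apply ^ to each column (1 where bits differ):
  0111011
^ 0001110
---------
  0110101

Answer: 0110101 (53)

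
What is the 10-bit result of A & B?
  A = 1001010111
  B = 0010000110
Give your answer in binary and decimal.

Apply & to each column (1 only where both bits are 1):
  1001010111
& 0010000110
------------
  0000000110

Answer: 0000000110 (6)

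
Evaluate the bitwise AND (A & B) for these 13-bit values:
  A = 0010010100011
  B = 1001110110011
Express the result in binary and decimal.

Apply & to each column (1 only where both bits are 1):
  0010010100011
& 1001110110011
---------------
  0000010100011

Answer: 0000010100011 (163)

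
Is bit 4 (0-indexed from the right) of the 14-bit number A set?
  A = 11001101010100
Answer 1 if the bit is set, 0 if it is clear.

Bit 4 is the 5th from the right.
  11001101010100
           ^
That bit is 1.

Answer: 1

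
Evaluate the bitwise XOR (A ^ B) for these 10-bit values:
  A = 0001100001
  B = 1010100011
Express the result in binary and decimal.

Apply ^ to each column (1 where bits differ):
  0001100001
^ 1010100011
------------
  1011000010

Answer: 1011000010 (706)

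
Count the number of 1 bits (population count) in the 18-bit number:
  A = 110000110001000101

110000110001000101
1-bits at positions (from bit 0 = LSB): 0, 2, 6, 10, 11, 16, 17
Count = 7

Answer: 7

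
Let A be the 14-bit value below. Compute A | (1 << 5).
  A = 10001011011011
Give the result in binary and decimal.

Mask = 1 << 5 = 00000000100000
Bit 5 of A is 0, so OR-ing with the mask flips it to 1.
  10001011011011
| 00000000100000
----------------
  10001011111011

Answer: 10001011111011 (8955)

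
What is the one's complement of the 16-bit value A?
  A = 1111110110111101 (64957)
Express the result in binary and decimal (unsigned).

Flip each bit (0->1, 1->0):
  1111110110111101
  0000001001000010

Answer: 0000001001000010 (578)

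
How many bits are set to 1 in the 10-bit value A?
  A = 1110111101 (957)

1110111101
1-bits at positions (from bit 0 = LSB): 0, 2, 3, 4, 5, 7, 8, 9
Count = 8

Answer: 8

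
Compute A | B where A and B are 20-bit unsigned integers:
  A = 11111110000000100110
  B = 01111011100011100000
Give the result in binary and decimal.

Apply | to each column (1 where either bit is 1):
  11111110000000100110
| 01111011100011100000
----------------------
  11111111100011100110

Answer: 11111111100011100110 (1046758)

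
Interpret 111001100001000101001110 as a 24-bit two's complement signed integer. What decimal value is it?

MSB is 1, so the value is negative. Find the magnitude:
1. Invert bits:  000110011110111010110001
2. Add 1:        000110011110111010110010  = 1699506
3. Apply sign:   -1699506

Answer: -1699506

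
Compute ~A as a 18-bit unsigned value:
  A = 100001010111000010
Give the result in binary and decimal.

Flip each bit (0->1, 1->0):
  100001010111000010
  011110101000111101

Answer: 011110101000111101 (125501)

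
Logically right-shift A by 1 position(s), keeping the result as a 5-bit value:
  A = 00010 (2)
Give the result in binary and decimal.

Logical shift right by 1: drop the bottom 1 bit(s), prepend 1 zero(s) on the left.
  00010  ->  keep [0001], discard [0], prepend 0
= 00001

Answer: 00001 (1)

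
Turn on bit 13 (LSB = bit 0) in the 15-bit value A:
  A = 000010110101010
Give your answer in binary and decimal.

Mask = 1 << 13 = 010000000000000
Bit 13 of A is 0, so OR-ing with the mask flips it to 1.
  000010110101010
| 010000000000000
-----------------
  010010110101010

Answer: 010010110101010 (9642)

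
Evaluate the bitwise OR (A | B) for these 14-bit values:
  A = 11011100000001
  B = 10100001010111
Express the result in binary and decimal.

Apply | to each column (1 where either bit is 1):
  11011100000001
| 10100001010111
----------------
  11111101010111

Answer: 11111101010111 (16215)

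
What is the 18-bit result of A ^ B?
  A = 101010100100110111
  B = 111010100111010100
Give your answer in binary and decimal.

Apply ^ to each column (1 where bits differ):
  101010100100110111
^ 111010100111010100
--------------------
  010000000011100011

Answer: 010000000011100011 (65763)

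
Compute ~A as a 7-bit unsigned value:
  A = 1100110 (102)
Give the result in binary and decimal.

Flip each bit (0->1, 1->0):
  1100110
  0011001

Answer: 0011001 (25)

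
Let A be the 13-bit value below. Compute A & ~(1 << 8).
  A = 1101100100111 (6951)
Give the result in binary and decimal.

Mask = ~(1 << 8) = 1111011111111
Bit 8 of A is 1, so AND-ing with the mask clears it to 0.
  1101100100111
& 1111011111111
---------------
  1101000100111

Answer: 1101000100111 (6695)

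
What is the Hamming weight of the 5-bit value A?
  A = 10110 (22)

10110
1-bits at positions (from bit 0 = LSB): 1, 2, 4
Count = 3

Answer: 3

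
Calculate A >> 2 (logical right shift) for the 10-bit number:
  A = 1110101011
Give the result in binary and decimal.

Logical shift right by 2: drop the bottom 2 bit(s), prepend 2 zero(s) on the left.
  1110101011  ->  keep [11101010], discard [11], prepend 00
= 0011101010

Answer: 0011101010 (234)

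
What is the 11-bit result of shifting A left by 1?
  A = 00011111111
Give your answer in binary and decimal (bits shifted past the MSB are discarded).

Shift left by 1: drop the top 1 bit(s), append 1 zero(s) on the right.
  00011111111  ->  discard [0], keep [0011111111], append 0
= 00111111110

Answer: 00111111110 (510)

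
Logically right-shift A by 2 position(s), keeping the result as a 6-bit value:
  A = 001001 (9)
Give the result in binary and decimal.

Logical shift right by 2: drop the bottom 2 bit(s), prepend 2 zero(s) on the left.
  001001  ->  keep [0010], discard [01], prepend 00
= 000010

Answer: 000010 (2)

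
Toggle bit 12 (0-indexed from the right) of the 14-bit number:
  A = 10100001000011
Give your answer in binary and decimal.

Mask = 1 << 12 = 01000000000000
Bit 12 of A is 0; XOR with the mask flips it to 1.
  10100001000011
^ 01000000000000
----------------
  11100001000011

Answer: 11100001000011 (14403)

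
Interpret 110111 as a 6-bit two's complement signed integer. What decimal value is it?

MSB is 1, so the value is negative. Find the magnitude:
1. Invert bits:  001000
2. Add 1:        001001  = 9
3. Apply sign:   -9

Answer: -9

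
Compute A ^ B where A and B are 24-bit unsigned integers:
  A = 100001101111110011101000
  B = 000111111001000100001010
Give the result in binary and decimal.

Apply ^ to each column (1 where bits differ):
  100001101111110011101000
^ 000111111001000100001010
--------------------------
  100110010110110111100010

Answer: 100110010110110111100010 (10055138)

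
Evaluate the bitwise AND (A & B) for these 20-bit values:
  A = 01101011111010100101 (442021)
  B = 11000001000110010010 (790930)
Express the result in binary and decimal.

Apply & to each column (1 only where both bits are 1):
  01101011111010100101
& 11000001000110010010
----------------------
  01000001000010000000

Answer: 01000001000010000000 (266368)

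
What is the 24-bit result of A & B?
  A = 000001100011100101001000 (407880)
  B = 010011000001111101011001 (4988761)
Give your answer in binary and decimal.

Apply & to each column (1 only where both bits are 1):
  000001100011100101001000
& 010011000001111101011001
--------------------------
  000001000001100101001000

Answer: 000001000001100101001000 (268616)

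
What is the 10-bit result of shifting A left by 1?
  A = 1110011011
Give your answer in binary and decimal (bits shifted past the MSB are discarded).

Shift left by 1: drop the top 1 bit(s), append 1 zero(s) on the right.
  1110011011  ->  discard [1], keep [110011011], append 0
= 1100110110

Answer: 1100110110 (822)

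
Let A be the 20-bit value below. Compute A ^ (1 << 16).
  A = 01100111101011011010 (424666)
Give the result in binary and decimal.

Mask = 1 << 16 = 00010000000000000000
Bit 16 of A is 0; XOR with the mask flips it to 1.
  01100111101011011010
^ 00010000000000000000
----------------------
  01110111101011011010

Answer: 01110111101011011010 (490202)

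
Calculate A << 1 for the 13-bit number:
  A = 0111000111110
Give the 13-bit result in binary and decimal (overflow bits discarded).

Shift left by 1: drop the top 1 bit(s), append 1 zero(s) on the right.
  0111000111110  ->  discard [0], keep [111000111110], append 0
= 1110001111100

Answer: 1110001111100 (7292)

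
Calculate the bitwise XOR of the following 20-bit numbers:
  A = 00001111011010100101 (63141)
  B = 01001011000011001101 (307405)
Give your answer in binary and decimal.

Apply ^ to each column (1 where bits differ):
  00001111011010100101
^ 01001011000011001101
----------------------
  01000100011001101000

Answer: 01000100011001101000 (280168)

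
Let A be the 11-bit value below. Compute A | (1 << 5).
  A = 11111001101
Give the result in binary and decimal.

Mask = 1 << 5 = 00000100000
Bit 5 of A is 0, so OR-ing with the mask flips it to 1.
  11111001101
| 00000100000
-------------
  11111101101

Answer: 11111101101 (2029)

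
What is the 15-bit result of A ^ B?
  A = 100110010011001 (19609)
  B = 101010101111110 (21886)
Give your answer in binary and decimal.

Apply ^ to each column (1 where bits differ):
  100110010011001
^ 101010101111110
-----------------
  001100111100111

Answer: 001100111100111 (6631)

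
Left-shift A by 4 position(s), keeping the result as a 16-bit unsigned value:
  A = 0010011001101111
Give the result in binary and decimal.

Shift left by 4: drop the top 4 bit(s), append 4 zero(s) on the right.
  0010011001101111  ->  discard [0010], keep [011001101111], append 0000
= 0110011011110000

Answer: 0110011011110000 (26352)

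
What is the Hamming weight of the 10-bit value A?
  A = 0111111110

0111111110
1-bits at positions (from bit 0 = LSB): 1, 2, 3, 4, 5, 6, 7, 8
Count = 8

Answer: 8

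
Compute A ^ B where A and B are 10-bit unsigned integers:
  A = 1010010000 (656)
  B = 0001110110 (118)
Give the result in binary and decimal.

Apply ^ to each column (1 where bits differ):
  1010010000
^ 0001110110
------------
  1011100110

Answer: 1011100110 (742)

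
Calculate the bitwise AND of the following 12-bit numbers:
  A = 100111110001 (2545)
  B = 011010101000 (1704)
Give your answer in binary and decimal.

Apply & to each column (1 only where both bits are 1):
  100111110001
& 011010101000
--------------
  000010100000

Answer: 000010100000 (160)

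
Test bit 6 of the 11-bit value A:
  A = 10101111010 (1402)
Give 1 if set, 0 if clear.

Bit 6 is the 7th from the right.
  10101111010
      ^
That bit is 1.

Answer: 1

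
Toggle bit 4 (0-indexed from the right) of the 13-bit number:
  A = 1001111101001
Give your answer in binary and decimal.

Mask = 1 << 4 = 0000000010000
Bit 4 of A is 0; XOR with the mask flips it to 1.
  1001111101001
^ 0000000010000
---------------
  1001111111001

Answer: 1001111111001 (5113)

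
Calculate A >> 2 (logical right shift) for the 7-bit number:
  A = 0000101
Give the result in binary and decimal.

Logical shift right by 2: drop the bottom 2 bit(s), prepend 2 zero(s) on the left.
  0000101  ->  keep [00001], discard [01], prepend 00
= 0000001

Answer: 0000001 (1)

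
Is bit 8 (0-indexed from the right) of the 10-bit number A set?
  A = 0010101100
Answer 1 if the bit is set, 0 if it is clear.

Bit 8 is the 9th from the right.
  0010101100
   ^
That bit is 0.

Answer: 0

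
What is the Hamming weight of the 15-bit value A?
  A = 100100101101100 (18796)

100100101101100
1-bits at positions (from bit 0 = LSB): 2, 3, 5, 6, 8, 11, 14
Count = 7

Answer: 7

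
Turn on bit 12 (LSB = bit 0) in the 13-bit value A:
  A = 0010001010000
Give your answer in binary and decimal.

Mask = 1 << 12 = 1000000000000
Bit 12 of A is 0, so OR-ing with the mask flips it to 1.
  0010001010000
| 1000000000000
---------------
  1010001010000

Answer: 1010001010000 (5200)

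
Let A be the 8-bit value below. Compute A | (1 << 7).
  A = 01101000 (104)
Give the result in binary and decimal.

Mask = 1 << 7 = 10000000
Bit 7 of A is 0, so OR-ing with the mask flips it to 1.
  01101000
| 10000000
----------
  11101000

Answer: 11101000 (232)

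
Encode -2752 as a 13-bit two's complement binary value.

1. Binary of +2752:  0101011000000
2. Invert bits:     1010100111111
3. Add 1:           1010101000000

Answer: 1010101000000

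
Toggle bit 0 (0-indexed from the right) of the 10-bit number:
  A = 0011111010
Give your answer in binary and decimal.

Mask = 1 << 0 = 0000000001
Bit 0 of A is 0; XOR with the mask flips it to 1.
  0011111010
^ 0000000001
------------
  0011111011

Answer: 0011111011 (251)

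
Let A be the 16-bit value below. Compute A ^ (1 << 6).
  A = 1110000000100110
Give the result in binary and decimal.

Mask = 1 << 6 = 0000000001000000
Bit 6 of A is 0; XOR with the mask flips it to 1.
  1110000000100110
^ 0000000001000000
------------------
  1110000001100110

Answer: 1110000001100110 (57446)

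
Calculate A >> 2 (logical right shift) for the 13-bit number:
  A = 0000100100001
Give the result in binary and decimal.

Logical shift right by 2: drop the bottom 2 bit(s), prepend 2 zero(s) on the left.
  0000100100001  ->  keep [00001001000], discard [01], prepend 00
= 0000001001000

Answer: 0000001001000 (72)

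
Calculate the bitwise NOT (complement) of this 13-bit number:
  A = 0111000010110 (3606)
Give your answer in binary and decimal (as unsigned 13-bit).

Flip each bit (0->1, 1->0):
  0111000010110
  1000111101001

Answer: 1000111101001 (4585)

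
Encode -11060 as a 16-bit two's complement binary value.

1. Binary of +11060:  0010101100110100
2. Invert bits:     1101010011001011
3. Add 1:           1101010011001100

Answer: 1101010011001100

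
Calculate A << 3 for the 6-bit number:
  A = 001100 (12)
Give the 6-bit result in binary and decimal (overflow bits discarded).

Shift left by 3: drop the top 3 bit(s), append 3 zero(s) on the right.
  001100  ->  discard [001], keep [100], append 000
= 100000

Answer: 100000 (32)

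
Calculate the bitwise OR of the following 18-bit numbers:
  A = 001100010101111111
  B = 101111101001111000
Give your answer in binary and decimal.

Apply | to each column (1 where either bit is 1):
  001100010101111111
| 101111101001111000
--------------------
  101111111101111111

Answer: 101111111101111111 (196479)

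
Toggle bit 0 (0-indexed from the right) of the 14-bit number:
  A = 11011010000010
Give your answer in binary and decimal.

Mask = 1 << 0 = 00000000000001
Bit 0 of A is 0; XOR with the mask flips it to 1.
  11011010000010
^ 00000000000001
----------------
  11011010000011

Answer: 11011010000011 (13955)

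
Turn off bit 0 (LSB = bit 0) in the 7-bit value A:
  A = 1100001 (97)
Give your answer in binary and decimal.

Mask = ~(1 << 0) = 1111110
Bit 0 of A is 1, so AND-ing with the mask clears it to 0.
  1100001
& 1111110
---------
  1100000

Answer: 1100000 (96)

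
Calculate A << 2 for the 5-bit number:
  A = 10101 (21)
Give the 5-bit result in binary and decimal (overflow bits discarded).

Shift left by 2: drop the top 2 bit(s), append 2 zero(s) on the right.
  10101  ->  discard [10], keep [101], append 00
= 10100

Answer: 10100 (20)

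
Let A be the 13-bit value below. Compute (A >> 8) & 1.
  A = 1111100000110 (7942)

Bit 8 is the 9th from the right.
  1111100000110
      ^
That bit is 1.

Answer: 1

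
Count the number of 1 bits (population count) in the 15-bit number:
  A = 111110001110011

111110001110011
1-bits at positions (from bit 0 = LSB): 0, 1, 4, 5, 6, 10, 11, 12, 13, 14
Count = 10

Answer: 10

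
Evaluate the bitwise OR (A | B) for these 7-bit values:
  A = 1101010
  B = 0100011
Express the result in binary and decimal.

Apply | to each column (1 where either bit is 1):
  1101010
| 0100011
---------
  1101011

Answer: 1101011 (107)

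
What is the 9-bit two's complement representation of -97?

1. Binary of +97:  001100001
2. Invert bits:     110011110
3. Add 1:           110011111

Answer: 110011111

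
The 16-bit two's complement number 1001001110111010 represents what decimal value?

MSB is 1, so the value is negative. Find the magnitude:
1. Invert bits:  0110110001000101
2. Add 1:        0110110001000110  = 27718
3. Apply sign:   -27718

Answer: -27718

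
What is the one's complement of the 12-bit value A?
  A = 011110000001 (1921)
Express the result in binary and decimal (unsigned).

Flip each bit (0->1, 1->0):
  011110000001
  100001111110

Answer: 100001111110 (2174)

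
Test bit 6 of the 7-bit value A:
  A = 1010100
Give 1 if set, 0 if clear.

Bit 6 is the 7th from the right.
  1010100
  ^
That bit is 1.

Answer: 1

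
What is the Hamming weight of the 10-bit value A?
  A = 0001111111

0001111111
1-bits at positions (from bit 0 = LSB): 0, 1, 2, 3, 4, 5, 6
Count = 7

Answer: 7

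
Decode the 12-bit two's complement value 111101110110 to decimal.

MSB is 1, so the value is negative. Find the magnitude:
1. Invert bits:  000010001001
2. Add 1:        000010001010  = 138
3. Apply sign:   -138

Answer: -138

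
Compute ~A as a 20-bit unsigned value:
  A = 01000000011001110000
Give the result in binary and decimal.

Flip each bit (0->1, 1->0):
  01000000011001110000
  10111111100110001111

Answer: 10111111100110001111 (784783)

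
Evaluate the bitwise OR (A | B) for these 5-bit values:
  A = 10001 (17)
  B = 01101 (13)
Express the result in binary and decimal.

Apply | to each column (1 where either bit is 1):
  10001
| 01101
-------
  11101

Answer: 11101 (29)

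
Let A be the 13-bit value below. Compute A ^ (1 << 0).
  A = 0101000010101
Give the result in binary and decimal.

Mask = 1 << 0 = 0000000000001
Bit 0 of A is 1; XOR with the mask flips it to 0.
  0101000010101
^ 0000000000001
---------------
  0101000010100

Answer: 0101000010100 (2580)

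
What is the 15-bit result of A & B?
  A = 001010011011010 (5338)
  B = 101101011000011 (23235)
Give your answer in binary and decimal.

Apply & to each column (1 only where both bits are 1):
  001010011011010
& 101101011000011
-----------------
  001000011000010

Answer: 001000011000010 (4290)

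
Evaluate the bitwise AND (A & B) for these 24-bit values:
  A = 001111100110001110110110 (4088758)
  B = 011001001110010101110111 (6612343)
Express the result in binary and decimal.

Apply & to each column (1 only where both bits are 1):
  001111100110001110110110
& 011001001110010101110111
--------------------------
  001001000110000100110110

Answer: 001001000110000100110110 (2384182)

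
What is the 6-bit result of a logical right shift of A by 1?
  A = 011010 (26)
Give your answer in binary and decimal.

Logical shift right by 1: drop the bottom 1 bit(s), prepend 1 zero(s) on the left.
  011010  ->  keep [01101], discard [0], prepend 0
= 001101

Answer: 001101 (13)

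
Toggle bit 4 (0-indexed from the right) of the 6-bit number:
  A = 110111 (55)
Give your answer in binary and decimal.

Mask = 1 << 4 = 010000
Bit 4 of A is 1; XOR with the mask flips it to 0.
  110111
^ 010000
--------
  100111

Answer: 100111 (39)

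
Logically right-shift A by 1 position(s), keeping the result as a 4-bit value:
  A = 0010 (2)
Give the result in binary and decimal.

Logical shift right by 1: drop the bottom 1 bit(s), prepend 1 zero(s) on the left.
  0010  ->  keep [001], discard [0], prepend 0
= 0001

Answer: 0001 (1)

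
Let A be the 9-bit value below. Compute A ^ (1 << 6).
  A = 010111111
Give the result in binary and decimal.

Mask = 1 << 6 = 001000000
Bit 6 of A is 0; XOR with the mask flips it to 1.
  010111111
^ 001000000
-----------
  011111111

Answer: 011111111 (255)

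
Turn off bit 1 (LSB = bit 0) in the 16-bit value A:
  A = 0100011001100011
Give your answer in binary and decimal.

Mask = ~(1 << 1) = 1111111111111101
Bit 1 of A is 1, so AND-ing with the mask clears it to 0.
  0100011001100011
& 1111111111111101
------------------
  0100011001100001

Answer: 0100011001100001 (18017)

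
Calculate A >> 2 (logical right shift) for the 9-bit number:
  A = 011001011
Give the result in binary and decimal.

Logical shift right by 2: drop the bottom 2 bit(s), prepend 2 zero(s) on the left.
  011001011  ->  keep [0110010], discard [11], prepend 00
= 000110010

Answer: 000110010 (50)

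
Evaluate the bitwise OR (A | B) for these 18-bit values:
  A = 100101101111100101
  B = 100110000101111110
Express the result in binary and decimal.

Apply | to each column (1 where either bit is 1):
  100101101111100101
| 100110000101111110
--------------------
  100111101111111111

Answer: 100111101111111111 (162815)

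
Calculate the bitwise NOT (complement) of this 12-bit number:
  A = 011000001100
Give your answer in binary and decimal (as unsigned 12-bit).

Flip each bit (0->1, 1->0):
  011000001100
  100111110011

Answer: 100111110011 (2547)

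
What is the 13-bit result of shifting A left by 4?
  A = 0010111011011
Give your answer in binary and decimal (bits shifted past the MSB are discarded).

Shift left by 4: drop the top 4 bit(s), append 4 zero(s) on the right.
  0010111011011  ->  discard [0010], keep [111011011], append 0000
= 1110110110000

Answer: 1110110110000 (7600)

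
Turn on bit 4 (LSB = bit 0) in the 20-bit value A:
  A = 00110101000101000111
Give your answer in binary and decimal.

Mask = 1 << 4 = 00000000000000010000
Bit 4 of A is 0, so OR-ing with the mask flips it to 1.
  00110101000101000111
| 00000000000000010000
----------------------
  00110101000101010111

Answer: 00110101000101010111 (217431)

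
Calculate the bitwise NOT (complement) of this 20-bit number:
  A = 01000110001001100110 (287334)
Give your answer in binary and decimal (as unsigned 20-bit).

Flip each bit (0->1, 1->0):
  01000110001001100110
  10111001110110011001

Answer: 10111001110110011001 (761241)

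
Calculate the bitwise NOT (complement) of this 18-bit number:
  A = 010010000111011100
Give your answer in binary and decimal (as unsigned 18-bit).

Flip each bit (0->1, 1->0):
  010010000111011100
  101101111000100011

Answer: 101101111000100011 (187939)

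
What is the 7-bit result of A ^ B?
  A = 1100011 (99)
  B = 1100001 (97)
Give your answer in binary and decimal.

Apply ^ to each column (1 where bits differ):
  1100011
^ 1100001
---------
  0000010

Answer: 0000010 (2)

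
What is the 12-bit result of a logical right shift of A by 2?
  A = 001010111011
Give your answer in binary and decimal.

Logical shift right by 2: drop the bottom 2 bit(s), prepend 2 zero(s) on the left.
  001010111011  ->  keep [0010101110], discard [11], prepend 00
= 000010101110

Answer: 000010101110 (174)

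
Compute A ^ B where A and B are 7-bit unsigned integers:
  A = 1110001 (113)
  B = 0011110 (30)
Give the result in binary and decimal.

Apply ^ to each column (1 where bits differ):
  1110001
^ 0011110
---------
  1101111

Answer: 1101111 (111)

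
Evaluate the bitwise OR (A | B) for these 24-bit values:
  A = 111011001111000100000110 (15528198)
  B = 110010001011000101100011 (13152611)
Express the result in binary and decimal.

Apply | to each column (1 where either bit is 1):
  111011001111000100000110
| 110010001011000101100011
--------------------------
  111011001111000101100111

Answer: 111011001111000101100111 (15528295)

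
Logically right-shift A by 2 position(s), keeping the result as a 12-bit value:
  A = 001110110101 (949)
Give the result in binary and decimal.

Logical shift right by 2: drop the bottom 2 bit(s), prepend 2 zero(s) on the left.
  001110110101  ->  keep [0011101101], discard [01], prepend 00
= 000011101101

Answer: 000011101101 (237)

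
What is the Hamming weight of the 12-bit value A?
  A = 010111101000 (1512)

010111101000
1-bits at positions (from bit 0 = LSB): 3, 5, 6, 7, 8, 10
Count = 6

Answer: 6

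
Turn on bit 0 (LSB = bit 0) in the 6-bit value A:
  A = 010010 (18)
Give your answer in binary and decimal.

Mask = 1 << 0 = 000001
Bit 0 of A is 0, so OR-ing with the mask flips it to 1.
  010010
| 000001
--------
  010011

Answer: 010011 (19)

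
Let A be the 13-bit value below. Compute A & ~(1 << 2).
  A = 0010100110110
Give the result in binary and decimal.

Mask = ~(1 << 2) = 1111111111011
Bit 2 of A is 1, so AND-ing with the mask clears it to 0.
  0010100110110
& 1111111111011
---------------
  0010100110010

Answer: 0010100110010 (1330)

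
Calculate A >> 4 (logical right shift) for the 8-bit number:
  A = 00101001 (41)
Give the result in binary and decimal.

Logical shift right by 4: drop the bottom 4 bit(s), prepend 4 zero(s) on the left.
  00101001  ->  keep [0010], discard [1001], prepend 0000
= 00000010

Answer: 00000010 (2)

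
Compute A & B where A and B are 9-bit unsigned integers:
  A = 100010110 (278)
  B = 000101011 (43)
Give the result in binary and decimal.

Apply & to each column (1 only where both bits are 1):
  100010110
& 000101011
-----------
  000000010

Answer: 000000010 (2)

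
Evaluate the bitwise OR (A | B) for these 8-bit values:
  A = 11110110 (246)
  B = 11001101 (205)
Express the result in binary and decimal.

Apply | to each column (1 where either bit is 1):
  11110110
| 11001101
----------
  11111111

Answer: 11111111 (255)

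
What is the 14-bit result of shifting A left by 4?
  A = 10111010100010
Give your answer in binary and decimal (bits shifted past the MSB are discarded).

Shift left by 4: drop the top 4 bit(s), append 4 zero(s) on the right.
  10111010100010  ->  discard [1011], keep [1010100010], append 0000
= 10101000100000

Answer: 10101000100000 (10784)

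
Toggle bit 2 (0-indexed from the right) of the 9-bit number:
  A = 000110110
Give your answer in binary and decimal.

Mask = 1 << 2 = 000000100
Bit 2 of A is 1; XOR with the mask flips it to 0.
  000110110
^ 000000100
-----------
  000110010

Answer: 000110010 (50)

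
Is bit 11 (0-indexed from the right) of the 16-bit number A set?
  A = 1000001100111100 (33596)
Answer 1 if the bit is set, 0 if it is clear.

Bit 11 is the 12th from the right.
  1000001100111100
      ^
That bit is 0.

Answer: 0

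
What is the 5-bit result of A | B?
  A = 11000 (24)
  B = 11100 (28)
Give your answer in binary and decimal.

Apply | to each column (1 where either bit is 1):
  11000
| 11100
-------
  11100

Answer: 11100 (28)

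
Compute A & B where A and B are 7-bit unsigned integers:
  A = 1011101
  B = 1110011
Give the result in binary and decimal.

Apply & to each column (1 only where both bits are 1):
  1011101
& 1110011
---------
  1010001

Answer: 1010001 (81)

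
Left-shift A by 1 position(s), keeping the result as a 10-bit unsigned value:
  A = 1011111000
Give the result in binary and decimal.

Shift left by 1: drop the top 1 bit(s), append 1 zero(s) on the right.
  1011111000  ->  discard [1], keep [011111000], append 0
= 0111110000

Answer: 0111110000 (496)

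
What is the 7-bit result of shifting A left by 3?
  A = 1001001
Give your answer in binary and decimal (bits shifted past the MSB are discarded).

Shift left by 3: drop the top 3 bit(s), append 3 zero(s) on the right.
  1001001  ->  discard [100], keep [1001], append 000
= 1001000

Answer: 1001000 (72)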